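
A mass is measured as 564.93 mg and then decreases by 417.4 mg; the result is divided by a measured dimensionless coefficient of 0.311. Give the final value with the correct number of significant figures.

564.93 mg − 417.4 mg = 147.53 mg; the difference is limited to 1 decimal place (4 s.f.).
Carrying full precision, 147.53 ÷ 0.311 = 474.372990354… mg; 0.311 has 3 s.f., so the result keeps min(4, 3) = 3 s.f.
Rounded to 3 significant figures: 474 mg.

474 mg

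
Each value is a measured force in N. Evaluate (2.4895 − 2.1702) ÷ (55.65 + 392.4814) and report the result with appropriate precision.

7.125 × 10⁻⁴

2.4895 − 2.1702 = 0.3193, limited to 4 d.p. → 4 s.f.; 55.65 + 392.4814 = 448.1314, limited to 2 d.p. → 5 s.f.
Carrying full precision, 0.3193 ÷ 448.1314 = 0.000712514231317…; keep min(4, 5) = 4 s.f.
Rounded to 4 significant figures: 7.125 × 10⁻⁴.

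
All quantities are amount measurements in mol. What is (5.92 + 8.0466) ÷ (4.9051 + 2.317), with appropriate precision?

1.934

5.92 + 8.0466 = 13.9666, limited to 2 d.p. → 4 s.f.; 4.9051 + 2.317 = 7.2221, limited to 3 d.p. → 4 s.f.
Carrying full precision, 13.9666 ÷ 7.2221 = 1.9338696501…; keep min(4, 4) = 4 s.f.
Rounded to 4 significant figures: 1.934.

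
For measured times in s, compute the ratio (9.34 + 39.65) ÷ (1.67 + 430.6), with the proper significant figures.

0.1133

9.34 + 39.65 = 48.99, limited to 2 d.p. → 4 s.f.; 1.67 + 430.6 = 432.27, limited to 1 d.p. → 4 s.f.
Carrying full precision, 48.99 ÷ 432.27 = 0.113331945312…; keep min(4, 4) = 4 s.f.
Rounded to 4 significant figures: 0.1133.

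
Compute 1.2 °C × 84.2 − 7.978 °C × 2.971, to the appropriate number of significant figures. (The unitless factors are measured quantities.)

8 × 10^1 °C

1.2 × 84.2 = 101.04 → 1.0 × 10^2 °C (2 s.f., last digit at the 10^1 place).
7.978 × 2.971 = 23.702638 → 23.70 °C (4 s.f., last digit at the 10^-2 place).
Difference: 77.337362 °C; keep the coarser place, 10^1.
Result: 8 × 10^1 °C.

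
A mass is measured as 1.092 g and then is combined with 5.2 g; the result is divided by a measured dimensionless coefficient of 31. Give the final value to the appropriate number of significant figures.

1.092 g + 5.2 g = 6.292 g; the sum is limited to 1 decimal place (2 s.f.).
Carrying full precision, 6.292 ÷ 31 = 0.202967741935… g; 31 has 2 s.f., so the result keeps min(2, 2) = 2 s.f.
Rounded to 2 significant figures: 0.20 g.

0.20 g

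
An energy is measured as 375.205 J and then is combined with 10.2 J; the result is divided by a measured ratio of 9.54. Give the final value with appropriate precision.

375.205 J + 10.2 J = 385.405 J; the sum is limited to 1 decimal place (4 s.f.).
Carrying full precision, 385.405 ÷ 9.54 = 40.3988469602… J; 9.54 has 3 s.f., so the result keeps min(4, 3) = 3 s.f.
Rounded to 3 significant figures: 40.4 J.

40.4 J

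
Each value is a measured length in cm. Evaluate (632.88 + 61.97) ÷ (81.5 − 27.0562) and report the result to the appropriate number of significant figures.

632.88 + 61.97 = 694.85, limited to 2 d.p. → 5 s.f.; 81.5 − 27.0562 = 54.4438, limited to 1 d.p. → 3 s.f.
Carrying full precision, 694.85 ÷ 54.4438 = 12.7627020891…; keep min(5, 3) = 3 s.f.
Rounded to 3 significant figures: 12.8.

12.8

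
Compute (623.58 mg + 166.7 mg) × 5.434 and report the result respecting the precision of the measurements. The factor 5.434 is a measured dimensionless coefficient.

4294 mg

623.58 mg + 166.7 mg = 790.28 mg; the sum is limited to 1 decimal place (4 s.f.).
Carrying full precision, 790.28 × 5.434 = 4294.38152 mg; 5.434 has 4 s.f., so the result keeps min(4, 4) = 4 s.f.
Rounded to 4 significant figures: 4294 mg.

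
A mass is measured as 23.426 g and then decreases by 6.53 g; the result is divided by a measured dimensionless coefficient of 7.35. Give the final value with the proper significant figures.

23.426 g − 6.53 g = 16.896 g; the difference is limited to 2 decimal places (4 s.f.).
Carrying full precision, 16.896 ÷ 7.35 = 2.2987755102… g; 7.35 has 3 s.f., so the result keeps min(4, 3) = 3 s.f.
Rounded to 3 significant figures: 2.30 g.

2.30 g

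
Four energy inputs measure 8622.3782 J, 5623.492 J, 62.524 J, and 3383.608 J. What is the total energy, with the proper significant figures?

17692.002 J

8622.3782 J + 5623.492 J + 62.524 J + 3383.608 J = 17692.0022 J.
Addition/subtraction keeps the fewest decimal places: 8622.3782 → 4 decimal places, 5623.492 → 3 decimal places, 62.524 → 3 decimal places, 3383.608 → 3 decimal places; limit is 3.
Rounded to 3 decimal places: 17692.002 J.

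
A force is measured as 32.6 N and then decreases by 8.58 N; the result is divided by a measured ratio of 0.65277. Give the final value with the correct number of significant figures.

32.6 N − 8.58 N = 24.02 N; the difference is limited to 1 decimal place (3 s.f.).
Carrying full precision, 24.02 ÷ 0.65277 = 36.7970341774… N; 0.65277 has 5 s.f., so the result keeps min(3, 5) = 3 s.f.
Rounded to 3 significant figures: 36.8 N.

36.8 N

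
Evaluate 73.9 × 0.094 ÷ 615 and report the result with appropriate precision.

73.9 × 0.094 ÷ 615 = 0.0112952845528…
Multiplication/division keeps the fewest significant figures: 73.9 → 3 s.f., 0.094 → 2 s.f., 615 → 3 s.f.; limit is 2.
Rounded to 2 significant figures: 1.1 × 10⁻².

1.1 × 10⁻²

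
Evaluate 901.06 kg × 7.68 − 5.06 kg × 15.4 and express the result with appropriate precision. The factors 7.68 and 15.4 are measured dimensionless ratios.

901.06 × 7.68 = 6920.1408 → 6.92 × 10^3 kg (3 s.f., last digit at the 10^1 place).
5.06 × 15.4 = 77.924 → 77.9 kg (3 s.f., last digit at the 10^-1 place).
Difference: 6842.2168 kg; keep the coarser place, 10^1.
Result: 6.84 × 10^3 kg.

6.84 × 10^3 kg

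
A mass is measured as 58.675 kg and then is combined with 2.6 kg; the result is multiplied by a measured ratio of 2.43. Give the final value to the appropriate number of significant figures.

58.675 kg + 2.6 kg = 61.275 kg; the sum is limited to 1 decimal place (3 s.f.).
Carrying full precision, 61.275 × 2.43 = 148.89825 kg; 2.43 has 3 s.f., so the result keeps min(3, 3) = 3 s.f.
Rounded to 3 significant figures: 149 kg.

149 kg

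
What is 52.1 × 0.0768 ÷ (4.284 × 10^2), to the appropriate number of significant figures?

0.00934

52.1 × 0.0768 ÷ (4.284 × 10^2) = 0.00934005602241…
Multiplication/division keeps the fewest significant figures: 52.1 → 3 s.f., 0.0768 → 3 s.f., 4.284 × 10^2 → 4 s.f.; limit is 3.
Rounded to 3 significant figures: 0.00934.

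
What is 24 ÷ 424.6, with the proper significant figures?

24 ÷ 424.6 = 0.0565237870937…
Multiplication/division keeps the fewest significant figures: 24 → 2 s.f., 424.6 → 4 s.f.; limit is 2.
Rounded to 2 significant figures: 0.057.

0.057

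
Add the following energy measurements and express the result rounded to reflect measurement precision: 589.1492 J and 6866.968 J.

589.1492 J + 6866.968 J = 7456.1172 J.
Addition/subtraction keeps the fewest decimal places: 589.1492 → 4 decimal places, 6866.968 → 3 decimal places; limit is 3.
Rounded to 3 decimal places: 7456.117 J.

7456.117 J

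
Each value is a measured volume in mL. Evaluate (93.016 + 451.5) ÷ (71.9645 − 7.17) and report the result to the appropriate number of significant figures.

8.404

93.016 + 451.5 = 544.516, limited to 1 d.p. → 4 s.f.; 71.9645 − 7.17 = 64.7945, limited to 2 d.p. → 4 s.f.
Carrying full precision, 544.516 ÷ 64.7945 = 8.40373797159…; keep min(4, 4) = 4 s.f.
Rounded to 4 significant figures: 8.404.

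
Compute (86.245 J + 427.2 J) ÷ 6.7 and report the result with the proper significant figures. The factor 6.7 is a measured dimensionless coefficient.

77 J

86.245 J + 427.2 J = 513.445 J; the sum is limited to 1 decimal place (4 s.f.).
Carrying full precision, 513.445 ÷ 6.7 = 76.6335820896… J; 6.7 has 2 s.f., so the result keeps min(4, 2) = 2 s.f.
Rounded to 2 significant figures: 77 J.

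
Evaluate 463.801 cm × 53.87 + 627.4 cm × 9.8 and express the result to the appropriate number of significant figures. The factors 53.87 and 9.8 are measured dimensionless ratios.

3.11 × 10⁴ cm

463.801 × 53.87 = 24984.95987 → 2.498 × 10⁴ cm (4 s.f., last digit at the 10^1 place).
627.4 × 9.8 = 6148.52 → 6.1 × 10³ cm (2 s.f., last digit at the 10^2 place).
Sum: 31133.47987 cm; keep the coarser place, 10^2.
Result: 3.11 × 10⁴ cm.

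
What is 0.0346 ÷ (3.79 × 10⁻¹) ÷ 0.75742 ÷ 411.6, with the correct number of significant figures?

2.93 × 10⁻⁴

0.0346 ÷ (3.79 × 10⁻¹) ÷ 0.75742 ÷ 411.6 = 0.00029283619426…
Multiplication/division keeps the fewest significant figures: 0.0346 → 3 s.f., 3.79 × 10⁻¹ → 3 s.f., 0.75742 → 5 s.f., 411.6 → 4 s.f.; limit is 3.
Rounded to 3 significant figures: 2.93 × 10⁻⁴.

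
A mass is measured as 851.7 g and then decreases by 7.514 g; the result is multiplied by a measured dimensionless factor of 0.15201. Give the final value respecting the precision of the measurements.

851.7 g − 7.514 g = 844.186 g; the difference is limited to 1 decimal place (4 s.f.).
Carrying full precision, 844.186 × 0.15201 = 128.32471386 g; 0.15201 has 5 s.f., so the result keeps min(4, 5) = 4 s.f.
Rounded to 4 significant figures: 128.3 g.

128.3 g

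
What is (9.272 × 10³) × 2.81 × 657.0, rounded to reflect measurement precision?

1.71 × 10⁷

(9.272 × 10³) × 2.81 × 657.0 = 17117688.24
Multiplication/division keeps the fewest significant figures: 9.272 × 10³ → 4 s.f., 2.81 → 3 s.f., 657.0 → 4 s.f.; limit is 3.
Rounded to 3 significant figures: 1.71 × 10⁷.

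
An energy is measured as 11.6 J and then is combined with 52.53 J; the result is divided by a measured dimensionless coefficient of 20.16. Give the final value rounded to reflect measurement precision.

11.6 J + 52.53 J = 64.13 J; the sum is limited to 1 decimal place (3 s.f.).
Carrying full precision, 64.13 ÷ 20.16 = 3.1810515873… J; 20.16 has 4 s.f., so the result keeps min(3, 4) = 3 s.f.
Rounded to 3 significant figures: 3.18 J.

3.18 J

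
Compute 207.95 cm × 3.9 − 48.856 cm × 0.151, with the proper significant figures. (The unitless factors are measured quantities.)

8.0 × 10^2 cm

207.95 × 3.9 = 811.005 → 8.1 × 10^2 cm (2 s.f., last digit at the 10^1 place).
48.856 × 0.151 = 7.377256 → 7.38 cm (3 s.f., last digit at the 10^-2 place).
Difference: 803.627744 cm; keep the coarser place, 10^1.
Result: 8.0 × 10^2 cm.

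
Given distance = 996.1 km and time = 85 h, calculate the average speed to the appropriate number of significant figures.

12 km/h

average speed = 996.1 km ÷ 85 h = 11.7188235294… km/h.
996.1 has 4 significant figures; 85 has 2.
Division/multiplication keeps the fewest: 2 significant figures.
Rounded: 12 km/h.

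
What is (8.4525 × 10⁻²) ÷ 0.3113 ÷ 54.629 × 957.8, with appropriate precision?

(8.4525 × 10⁻²) ÷ 0.3113 ÷ 54.629 × 957.8 = 4.76055558883…
Multiplication/division keeps the fewest significant figures: 8.4525 × 10⁻² → 5 s.f., 0.3113 → 4 s.f., 54.629 → 5 s.f., 957.8 → 4 s.f.; limit is 4.
Rounded to 4 significant figures: 4.761.

4.761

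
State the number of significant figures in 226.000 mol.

226.000: trailing zeros after a decimal point are significant.

6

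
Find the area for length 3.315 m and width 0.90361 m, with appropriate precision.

area = 3.315 m × 0.90361 m = 2.99546715 m².
3.315 has 4 significant figures; 0.90361 has 5.
Division/multiplication keeps the fewest: 4 significant figures.
Rounded: 2.995 m².

2.995 m²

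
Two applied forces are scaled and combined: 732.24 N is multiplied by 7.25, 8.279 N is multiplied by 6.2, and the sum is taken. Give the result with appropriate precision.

5.36 × 10³ N

732.24 × 7.25 = 5308.74 → 5.31 × 10³ N (3 s.f., last digit at the 10^1 place).
8.279 × 6.2 = 51.3298 → 51 N (2 s.f., last digit at the 10^0 place).
Sum: 5360.0698 N; keep the coarser place, 10^1.
Result: 5.36 × 10³ N.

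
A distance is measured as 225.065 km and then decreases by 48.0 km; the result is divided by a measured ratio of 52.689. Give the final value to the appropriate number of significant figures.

225.065 km − 48.0 km = 177.065 km; the difference is limited to 1 decimal place (4 s.f.).
Carrying full precision, 177.065 ÷ 52.689 = 3.36056861964… km; 52.689 has 5 s.f., so the result keeps min(4, 5) = 4 s.f.
Rounded to 4 significant figures: 3.361 km.

3.361 km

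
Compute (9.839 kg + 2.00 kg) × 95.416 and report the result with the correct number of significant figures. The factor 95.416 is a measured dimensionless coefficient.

1.130 × 10³ kg

9.839 kg + 2.00 kg = 11.839 kg; the sum is limited to 2 decimal places (4 s.f.).
Carrying full precision, 11.839 × 95.416 = 1129.630024 kg; 95.416 has 5 s.f., so the result keeps min(4, 5) = 4 s.f.
Rounded to 4 significant figures: 1.130 × 10³ kg.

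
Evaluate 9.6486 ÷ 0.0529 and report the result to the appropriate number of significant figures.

182

9.6486 ÷ 0.0529 = 182.393194707…
Multiplication/division keeps the fewest significant figures: 9.6486 → 5 s.f., 0.0529 → 3 s.f.; limit is 3.
Rounded to 3 significant figures: 182.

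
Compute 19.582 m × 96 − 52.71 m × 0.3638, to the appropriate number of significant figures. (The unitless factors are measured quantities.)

19.582 × 96 = 1879.872 → 1.9 × 10³ m (2 s.f., last digit at the 10^2 place).
52.71 × 0.3638 = 19.175898 → 19.18 m (4 s.f., last digit at the 10^-2 place).
Difference: 1860.696102 m; keep the coarser place, 10^2.
Result: 1.9 × 10³ m.

1.9 × 10³ m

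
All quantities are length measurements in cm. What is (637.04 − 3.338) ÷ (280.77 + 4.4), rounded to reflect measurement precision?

2.222

637.04 − 3.338 = 633.702, limited to 2 d.p. → 5 s.f.; 280.77 + 4.4 = 285.17, limited to 1 d.p. → 4 s.f.
Carrying full precision, 633.702 ÷ 285.17 = 2.22219027247…; keep min(5, 4) = 4 s.f.
Rounded to 4 significant figures: 2.222.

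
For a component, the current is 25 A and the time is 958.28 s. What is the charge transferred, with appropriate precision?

charge transferred = 25 A × 958.28 s = 23957 C.
25 has 2 significant figures; 958.28 has 5.
Division/multiplication keeps the fewest: 2 significant figures.
Rounded: 2.4 × 10⁴ C.

2.4 × 10⁴ C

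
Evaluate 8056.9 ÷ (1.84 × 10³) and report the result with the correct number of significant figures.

4.38

8056.9 ÷ (1.84 × 10³) = 4.37875
Multiplication/division keeps the fewest significant figures: 8056.9 → 5 s.f., 1.84 × 10³ → 3 s.f.; limit is 3.
Rounded to 3 significant figures: 4.38.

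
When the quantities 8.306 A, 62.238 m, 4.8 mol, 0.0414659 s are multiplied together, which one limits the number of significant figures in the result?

4.8 mol

8.306 A → 4 s.f.; 62.238 m → 5 s.f.; 4.8 mol → 2 s.f.; 0.0414659 s → 6 s.f.
The fewest is 2 significant figures, from 4.8 mol.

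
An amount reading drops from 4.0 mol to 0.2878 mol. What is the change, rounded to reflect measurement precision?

4.0 mol − 0.2878 mol = 3.7122 mol.
Addition/subtraction keeps the fewest decimal places: 4.0 → 1 decimal place, 0.2878 → 4 decimal places; limit is 1.
Rounded to 1 decimal place: 3.7 mol.

3.7 mol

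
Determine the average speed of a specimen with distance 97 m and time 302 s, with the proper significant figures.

average speed = 97 m ÷ 302 s = 0.32119205298… m/s.
97 has 2 significant figures; 302 has 3.
Division/multiplication keeps the fewest: 2 significant figures.
Rounded: 0.32 m/s.

0.32 m/s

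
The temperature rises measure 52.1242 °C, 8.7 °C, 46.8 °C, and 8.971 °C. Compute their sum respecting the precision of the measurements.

116.6 °C

52.1242 °C + 8.7 °C + 46.8 °C + 8.971 °C = 116.5952 °C.
Addition/subtraction keeps the fewest decimal places: 52.1242 → 4 decimal places, 8.7 → 1 decimal place, 46.8 → 1 decimal place, 8.971 → 3 decimal places; limit is 1.
Rounded to 1 decimal place: 116.6 °C.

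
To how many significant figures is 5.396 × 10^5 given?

5.396 × 10^5: in scientific notation every digit of the coefficient is significant.

4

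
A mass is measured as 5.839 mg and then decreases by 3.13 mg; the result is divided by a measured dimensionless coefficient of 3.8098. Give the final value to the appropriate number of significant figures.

0.711 mg

5.839 mg − 3.13 mg = 2.709 mg; the difference is limited to 2 decimal places (3 s.f.).
Carrying full precision, 2.709 ÷ 3.8098 = 0.711060948081… mg; 3.8098 has 5 s.f., so the result keeps min(3, 5) = 3 s.f.
Rounded to 3 significant figures: 0.711 mg.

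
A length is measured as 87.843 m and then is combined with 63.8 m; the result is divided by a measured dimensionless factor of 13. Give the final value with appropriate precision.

87.843 m + 63.8 m = 151.643 m; the sum is limited to 1 decimal place (4 s.f.).
Carrying full precision, 151.643 ÷ 13 = 11.6648461538… m; 13 has 2 s.f., so the result keeps min(4, 2) = 2 s.f.
Rounded to 2 significant figures: 12 m.

12 m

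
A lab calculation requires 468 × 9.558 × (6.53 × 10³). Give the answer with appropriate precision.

468 × 9.558 × (6.53 × 10³) = 29209630.32
Multiplication/division keeps the fewest significant figures: 468 → 3 s.f., 9.558 → 4 s.f., 6.53 × 10³ → 3 s.f.; limit is 3.
Rounded to 3 significant figures: 2.92 × 10⁷.

2.92 × 10⁷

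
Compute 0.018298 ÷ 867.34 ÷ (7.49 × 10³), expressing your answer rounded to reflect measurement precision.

2.82 × 10⁻⁹

0.018298 ÷ 867.34 ÷ (7.49 × 10³) = 2.81664705214 × 10^-9…
Multiplication/division keeps the fewest significant figures: 0.018298 → 5 s.f., 867.34 → 5 s.f., 7.49 × 10³ → 3 s.f.; limit is 3.
Rounded to 3 significant figures: 2.82 × 10⁻⁹.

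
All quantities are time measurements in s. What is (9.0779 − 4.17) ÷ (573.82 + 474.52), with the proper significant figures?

0.00468

9.0779 − 4.17 = 4.9079, limited to 2 d.p. → 3 s.f.; 573.82 + 474.52 = 1048.34, limited to 2 d.p. → 6 s.f.
Carrying full precision, 4.9079 ÷ 1048.34 = 0.00468159184997…; keep min(3, 6) = 3 s.f.
Rounded to 3 significant figures: 0.00468.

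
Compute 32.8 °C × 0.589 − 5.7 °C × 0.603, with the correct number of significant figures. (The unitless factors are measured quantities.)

32.8 × 0.589 = 19.3192 → 19.3 °C (3 s.f., last digit at the 10^-1 place).
5.7 × 0.603 = 3.4371 → 3.4 °C (2 s.f., last digit at the 10^-1 place).
Difference: 15.8821 °C; keep the coarser place, 10^-1.
Result: 15.9 °C.

15.9 °C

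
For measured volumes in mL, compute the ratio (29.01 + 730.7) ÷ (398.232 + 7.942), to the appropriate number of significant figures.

29.01 + 730.7 = 759.71, limited to 1 d.p. → 4 s.f.; 398.232 + 7.942 = 406.174, limited to 3 d.p. → 6 s.f.
Carrying full precision, 759.71 ÷ 406.174 = 1.87040529428…; keep min(4, 6) = 4 s.f.
Rounded to 4 significant figures: 1.870.

1.870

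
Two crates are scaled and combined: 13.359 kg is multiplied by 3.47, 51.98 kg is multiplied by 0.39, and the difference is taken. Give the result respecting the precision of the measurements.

26 kg

13.359 × 3.47 = 46.35573 → 46.4 kg (3 s.f., last digit at the 10^-1 place).
51.98 × 0.39 = 20.2722 → 20. kg (2 s.f., last digit at the 10^0 place).
Difference: 26.08353 kg; keep the coarser place, 10^0.
Result: 26 kg.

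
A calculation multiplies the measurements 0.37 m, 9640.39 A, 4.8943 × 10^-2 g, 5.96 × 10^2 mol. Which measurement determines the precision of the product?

0.37 m → 2 s.f.; 9640.39 A → 6 s.f.; 4.8943 × 10^-2 g → 5 s.f.; 5.96 × 10^2 mol → 3 s.f.
The fewest is 2 significant figures, from 0.37 m.

0.37 m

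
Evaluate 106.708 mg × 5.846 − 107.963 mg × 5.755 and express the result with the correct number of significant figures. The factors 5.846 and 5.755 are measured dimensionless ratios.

106.708 × 5.846 = 623.814968 → 623.8 mg (4 s.f., last digit at the 10^-1 place).
107.963 × 5.755 = 621.327065 → 6.213 × 10² mg (4 s.f., last digit at the 10^-1 place).
Difference: 2.487903 mg; keep the coarser place, 10^-1.
Result: 2.5 mg.

2.5 mg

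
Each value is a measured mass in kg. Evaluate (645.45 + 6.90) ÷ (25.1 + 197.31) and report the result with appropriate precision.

2.933

645.45 + 6.90 = 652.35, limited to 2 d.p. → 5 s.f.; 25.1 + 197.31 = 222.41, limited to 1 d.p. → 4 s.f.
Carrying full precision, 652.35 ÷ 222.41 = 2.93309653343…; keep min(5, 4) = 4 s.f.
Rounded to 4 significant figures: 2.933.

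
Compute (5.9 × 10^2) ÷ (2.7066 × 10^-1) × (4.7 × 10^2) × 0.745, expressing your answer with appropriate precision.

(5.9 × 10^2) ÷ (2.7066 × 10^-1) × (4.7 × 10^2) × 0.745 = 763276.804847…
Multiplication/division keeps the fewest significant figures: 5.9 × 10^2 → 2 s.f., 2.7066 × 10^-1 → 5 s.f., 4.7 × 10^2 → 2 s.f., 0.745 → 3 s.f.; limit is 2.
Rounded to 2 significant figures: 7.6 × 10^5.

7.6 × 10^5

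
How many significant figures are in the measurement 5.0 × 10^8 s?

5.0 × 10^8: in scientific notation every digit of the coefficient is significant.

2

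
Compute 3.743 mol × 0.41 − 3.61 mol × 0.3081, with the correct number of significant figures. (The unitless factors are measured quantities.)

3.743 × 0.41 = 1.53463 → 1.5 mol (2 s.f., last digit at the 10^-1 place).
3.61 × 0.3081 = 1.112241 → 1.11 mol (3 s.f., last digit at the 10^-2 place).
Difference: 0.422389 mol; keep the coarser place, 10^-1.
Result: 0.4 mol.

0.4 mol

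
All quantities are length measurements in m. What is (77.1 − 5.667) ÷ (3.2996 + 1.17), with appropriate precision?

16.0

77.1 − 5.667 = 71.433, limited to 1 d.p. → 3 s.f.; 3.2996 + 1.17 = 4.4696, limited to 2 d.p. → 3 s.f.
Carrying full precision, 71.433 ÷ 4.4696 = 15.9819670664…; keep min(3, 3) = 3 s.f.
Rounded to 3 significant figures: 16.0.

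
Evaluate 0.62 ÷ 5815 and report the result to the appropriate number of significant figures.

1.1 × 10^-4

0.62 ÷ 5815 = 0.000106620808255…
Multiplication/division keeps the fewest significant figures: 0.62 → 2 s.f., 5815 → 4 s.f.; limit is 2.
Rounded to 2 significant figures: 1.1 × 10^-4.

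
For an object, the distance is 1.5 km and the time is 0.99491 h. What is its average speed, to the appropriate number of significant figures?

average speed = 1.5 km ÷ 0.99491 h = 1.50767406097… km/h.
1.5 has 2 significant figures; 0.99491 has 5.
Division/multiplication keeps the fewest: 2 significant figures.
Rounded: 1.5 km/h.

1.5 km/h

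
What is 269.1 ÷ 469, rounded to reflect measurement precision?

0.574

269.1 ÷ 469 = 0.573773987207…
Multiplication/division keeps the fewest significant figures: 269.1 → 4 s.f., 469 → 3 s.f.; limit is 3.
Rounded to 3 significant figures: 0.574.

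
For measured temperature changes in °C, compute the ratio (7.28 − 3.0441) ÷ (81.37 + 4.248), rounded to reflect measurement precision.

7.28 − 3.0441 = 4.2359, limited to 2 d.p. → 3 s.f.; 81.37 + 4.248 = 85.618, limited to 2 d.p. → 4 s.f.
Carrying full precision, 4.2359 ÷ 85.618 = 0.0494744095868…; keep min(3, 4) = 3 s.f.
Rounded to 3 significant figures: 0.0495.

0.0495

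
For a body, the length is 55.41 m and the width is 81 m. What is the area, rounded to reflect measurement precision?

area = 55.41 m × 81 m = 4488.21 m².
55.41 has 4 significant figures; 81 has 2.
Division/multiplication keeps the fewest: 2 significant figures.
Rounded: 4.5 × 10³ m².

4.5 × 10³ m²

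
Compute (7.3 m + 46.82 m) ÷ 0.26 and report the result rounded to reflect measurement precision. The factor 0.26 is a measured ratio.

7.3 m + 46.82 m = 54.12 m; the sum is limited to 1 decimal place (3 s.f.).
Carrying full precision, 54.12 ÷ 0.26 = 208.153846154… m; 0.26 has 2 s.f., so the result keeps min(3, 2) = 2 s.f.
Rounded to 2 significant figures: 2.1 × 10² m.

2.1 × 10² m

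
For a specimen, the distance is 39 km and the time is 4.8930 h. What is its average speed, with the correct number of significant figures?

8.0 km/h

average speed = 39 km ÷ 4.8930 h = 7.97057020233… km/h.
39 has 2 significant figures; 4.8930 has 5.
Division/multiplication keeps the fewest: 2 significant figures.
Rounded: 8.0 km/h.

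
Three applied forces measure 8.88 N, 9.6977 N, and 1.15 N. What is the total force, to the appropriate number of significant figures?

8.88 N + 9.6977 N + 1.15 N = 19.7277 N.
Addition/subtraction keeps the fewest decimal places: 8.88 → 2 decimal places, 9.6977 → 4 decimal places, 1.15 → 2 decimal places; limit is 2.
Rounded to 2 decimal places: 19.73 N.

19.73 N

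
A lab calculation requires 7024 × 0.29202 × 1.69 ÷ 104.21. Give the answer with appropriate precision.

33.3

7024 × 0.29202 × 1.69 ÷ 104.21 = 33.2639951176…
Multiplication/division keeps the fewest significant figures: 7024 → 4 s.f., 0.29202 → 5 s.f., 1.69 → 3 s.f., 104.21 → 5 s.f.; limit is 3.
Rounded to 3 significant figures: 33.3.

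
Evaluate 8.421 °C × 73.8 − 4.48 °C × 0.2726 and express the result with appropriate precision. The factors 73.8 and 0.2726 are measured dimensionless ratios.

6.20 × 10² °C

8.421 × 73.8 = 621.4698 → 621 °C (3 s.f., last digit at the 10^0 place).
4.48 × 0.2726 = 1.221248 → 1.22 °C (3 s.f., last digit at the 10^-2 place).
Difference: 620.248552 °C; keep the coarser place, 10^0.
Result: 6.20 × 10² °C.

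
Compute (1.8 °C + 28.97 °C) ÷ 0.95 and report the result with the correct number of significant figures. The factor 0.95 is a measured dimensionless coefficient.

32 °C

1.8 °C + 28.97 °C = 30.77 °C; the sum is limited to 1 decimal place (3 s.f.).
Carrying full precision, 30.77 ÷ 0.95 = 32.3894736842… °C; 0.95 has 2 s.f., so the result keeps min(3, 2) = 2 s.f.
Rounded to 2 significant figures: 32 °C.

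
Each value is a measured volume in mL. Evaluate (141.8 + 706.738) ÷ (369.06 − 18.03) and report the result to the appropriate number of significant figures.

2.417

141.8 + 706.738 = 848.538, limited to 1 d.p. → 4 s.f.; 369.06 − 18.03 = 351.03, limited to 2 d.p. → 5 s.f.
Carrying full precision, 848.538 ÷ 351.03 = 2.41728057431…; keep min(4, 5) = 4 s.f.
Rounded to 4 significant figures: 2.417.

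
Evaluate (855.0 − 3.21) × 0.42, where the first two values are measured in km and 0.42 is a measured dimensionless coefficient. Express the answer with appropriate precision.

3.6 × 10² km

855.0 km − 3.21 km = 851.79 km; the difference is limited to 1 decimal place (4 s.f.).
Carrying full precision, 851.79 × 0.42 = 357.7518 km; 0.42 has 2 s.f., so the result keeps min(4, 2) = 2 s.f.
Rounded to 2 significant figures: 3.6 × 10² km.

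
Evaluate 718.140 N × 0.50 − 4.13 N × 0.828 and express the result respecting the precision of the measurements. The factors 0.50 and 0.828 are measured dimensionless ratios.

3.6 × 10^2 N

718.140 × 0.50 = 359.07 → 3.6 × 10^2 N (2 s.f., last digit at the 10^1 place).
4.13 × 0.828 = 3.41964 → 3.42 N (3 s.f., last digit at the 10^-2 place).
Difference: 355.65036 N; keep the coarser place, 10^1.
Result: 3.6 × 10^2 N.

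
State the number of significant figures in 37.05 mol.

37.05: zeros between nonzero digits are significant.

4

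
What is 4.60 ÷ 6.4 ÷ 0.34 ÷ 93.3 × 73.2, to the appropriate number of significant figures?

4.60 ÷ 6.4 ÷ 0.34 ÷ 93.3 × 73.2 = 1.6585492718…
Multiplication/division keeps the fewest significant figures: 4.60 → 3 s.f., 6.4 → 2 s.f., 0.34 → 2 s.f., 93.3 → 3 s.f., 73.2 → 3 s.f.; limit is 2.
Rounded to 2 significant figures: 1.7.

1.7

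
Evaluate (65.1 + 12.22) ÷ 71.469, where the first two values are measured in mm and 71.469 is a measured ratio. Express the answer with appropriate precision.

65.1 mm + 12.22 mm = 77.32 mm; the sum is limited to 1 decimal place (3 s.f.).
Carrying full precision, 77.32 ÷ 71.469 = 1.0818676629… mm; 71.469 has 5 s.f., so the result keeps min(3, 5) = 3 s.f.
Rounded to 3 significant figures: 1.08 mm.

1.08 mm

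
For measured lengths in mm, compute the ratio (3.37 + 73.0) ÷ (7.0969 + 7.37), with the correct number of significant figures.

3.37 + 73.0 = 76.37, limited to 1 d.p. → 3 s.f.; 7.0969 + 7.37 = 14.4669, limited to 2 d.p. → 4 s.f.
Carrying full precision, 76.37 ÷ 14.4669 = 5.27894711376…; keep min(3, 4) = 3 s.f.
Rounded to 3 significant figures: 5.28.

5.28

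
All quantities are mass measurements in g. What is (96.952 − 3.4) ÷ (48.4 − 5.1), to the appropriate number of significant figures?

2.16

96.952 − 3.4 = 93.552, limited to 1 d.p. → 3 s.f.; 48.4 − 5.1 = 43.3, limited to 1 d.p. → 3 s.f.
Carrying full precision, 93.552 ÷ 43.3 = 2.16055427252…; keep min(3, 3) = 3 s.f.
Rounded to 3 significant figures: 2.16.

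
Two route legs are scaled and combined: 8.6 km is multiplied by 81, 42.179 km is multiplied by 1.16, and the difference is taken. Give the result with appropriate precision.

6.5 × 10^2 km

8.6 × 81 = 696.6 → 7.0 × 10^2 km (2 s.f., last digit at the 10^1 place).
42.179 × 1.16 = 48.92764 → 48.9 km (3 s.f., last digit at the 10^-1 place).
Difference: 647.67236 km; keep the coarser place, 10^1.
Result: 6.5 × 10^2 km.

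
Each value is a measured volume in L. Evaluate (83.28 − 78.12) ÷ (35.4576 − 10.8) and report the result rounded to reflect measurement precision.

0.209

83.28 − 78.12 = 5.16, limited to 2 d.p. → 3 s.f.; 35.4576 − 10.8 = 24.6576, limited to 1 d.p. → 3 s.f.
Carrying full precision, 5.16 ÷ 24.6576 = 0.209266108624…; keep min(3, 3) = 3 s.f.
Rounded to 3 significant figures: 0.209.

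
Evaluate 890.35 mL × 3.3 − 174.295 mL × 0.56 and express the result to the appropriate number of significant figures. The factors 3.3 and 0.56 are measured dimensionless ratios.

2.8 × 10^3 mL

890.35 × 3.3 = 2938.155 → 2.9 × 10^3 mL (2 s.f., last digit at the 10^2 place).
174.295 × 0.56 = 97.6052 → 98 mL (2 s.f., last digit at the 10^0 place).
Difference: 2840.5498 mL; keep the coarser place, 10^2.
Result: 2.8 × 10^3 mL.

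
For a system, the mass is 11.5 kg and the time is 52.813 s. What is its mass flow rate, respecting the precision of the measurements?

mass flow rate = 11.5 kg ÷ 52.813 s = 0.217749417757… kg/s.
11.5 has 3 significant figures; 52.813 has 5.
Division/multiplication keeps the fewest: 3 significant figures.
Rounded: 0.218 kg/s.

0.218 kg/s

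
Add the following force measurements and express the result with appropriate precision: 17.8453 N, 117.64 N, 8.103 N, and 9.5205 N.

1.5311 × 10² N

17.8453 N + 117.64 N + 8.103 N + 9.5205 N = 153.1088 N.
Addition/subtraction keeps the fewest decimal places: 17.8453 → 4 decimal places, 117.64 → 2 decimal places, 8.103 → 3 decimal places, 9.5205 → 4 decimal places; limit is 2.
Rounded to 2 decimal places: 1.5311 × 10² N.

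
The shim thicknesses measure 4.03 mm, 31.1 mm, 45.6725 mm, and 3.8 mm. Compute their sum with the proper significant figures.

84.6 mm

4.03 mm + 31.1 mm + 45.6725 mm + 3.8 mm = 84.6025 mm.
Addition/subtraction keeps the fewest decimal places: 4.03 → 2 decimal places, 31.1 → 1 decimal place, 45.6725 → 4 decimal places, 3.8 → 1 decimal place; limit is 1.
Rounded to 1 decimal place: 84.6 mm.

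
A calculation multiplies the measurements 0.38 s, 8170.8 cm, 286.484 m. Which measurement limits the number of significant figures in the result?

0.38 s → 2 s.f.; 8170.8 cm → 5 s.f.; 286.484 m → 6 s.f.
The fewest is 2 significant figures, from 0.38 s.

0.38 s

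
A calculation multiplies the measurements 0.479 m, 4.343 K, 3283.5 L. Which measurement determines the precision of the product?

0.479 m

0.479 m → 3 s.f.; 4.343 K → 4 s.f.; 3283.5 L → 5 s.f.
The fewest is 3 significant figures, from 0.479 m.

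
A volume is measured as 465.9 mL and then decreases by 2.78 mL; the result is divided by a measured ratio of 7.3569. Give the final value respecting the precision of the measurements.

465.9 mL − 2.78 mL = 463.12 mL; the difference is limited to 1 decimal place (4 s.f.).
Carrying full precision, 463.12 ÷ 7.3569 = 62.9504274898… mL; 7.3569 has 5 s.f., so the result keeps min(4, 5) = 4 s.f.
Rounded to 4 significant figures: 62.95 mL.

62.95 mL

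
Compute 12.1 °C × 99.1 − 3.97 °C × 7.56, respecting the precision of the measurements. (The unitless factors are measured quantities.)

12.1 × 99.1 = 1199.11 → 1.20 × 10³ °C (3 s.f., last digit at the 10^1 place).
3.97 × 7.56 = 30.0132 → 30.0 °C (3 s.f., last digit at the 10^-1 place).
Difference: 1169.0968 °C; keep the coarser place, 10^1.
Result: 1.17 × 10³ °C.

1.17 × 10³ °C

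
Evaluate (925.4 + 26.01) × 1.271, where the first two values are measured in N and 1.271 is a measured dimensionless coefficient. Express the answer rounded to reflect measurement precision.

1209 N

925.4 N + 26.01 N = 951.41 N; the sum is limited to 1 decimal place (4 s.f.).
Carrying full precision, 951.41 × 1.271 = 1209.24211 N; 1.271 has 4 s.f., so the result keeps min(4, 4) = 4 s.f.
Rounded to 4 significant figures: 1209 N.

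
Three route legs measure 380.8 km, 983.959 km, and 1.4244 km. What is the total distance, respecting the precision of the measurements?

380.8 km + 983.959 km + 1.4244 km = 1366.1834 km.
Addition/subtraction keeps the fewest decimal places: 380.8 → 1 decimal place, 983.959 → 3 decimal places, 1.4244 → 4 decimal places; limit is 1.
Rounded to 1 decimal place: 1366.2 km.

1366.2 km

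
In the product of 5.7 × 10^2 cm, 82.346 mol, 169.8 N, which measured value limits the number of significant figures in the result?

5.7 × 10^2 cm

5.7 × 10^2 cm → 2 s.f.; 82.346 mol → 5 s.f.; 169.8 N → 4 s.f.
The fewest is 2 significant figures, from 5.7 × 10^2 cm.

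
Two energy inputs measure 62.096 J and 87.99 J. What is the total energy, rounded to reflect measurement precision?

150.09 J

62.096 J + 87.99 J = 150.086 J.
Addition/subtraction keeps the fewest decimal places: 62.096 → 3 decimal places, 87.99 → 2 decimal places; limit is 2.
Rounded to 2 decimal places: 150.09 J.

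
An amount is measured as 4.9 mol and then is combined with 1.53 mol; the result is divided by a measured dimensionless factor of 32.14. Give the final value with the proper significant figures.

4.9 mol + 1.53 mol = 6.43 mol; the sum is limited to 1 decimal place (2 s.f.).
Carrying full precision, 6.43 ÷ 32.14 = 0.200062227754… mol; 32.14 has 4 s.f., so the result keeps min(2, 4) = 2 s.f.
Rounded to 2 significant figures: 0.20 mol.

0.20 mol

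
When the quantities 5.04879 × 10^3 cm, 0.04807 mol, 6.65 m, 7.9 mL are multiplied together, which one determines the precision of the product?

5.04879 × 10^3 cm → 6 s.f.; 0.04807 mol → 4 s.f.; 6.65 m → 3 s.f.; 7.9 mL → 2 s.f.
The fewest is 2 significant figures, from 7.9 mL.

7.9 mL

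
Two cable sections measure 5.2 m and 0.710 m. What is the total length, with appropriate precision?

5.2 m + 0.710 m = 5.910 m.
Addition/subtraction keeps the fewest decimal places: 5.2 → 1 decimal place, 0.710 → 3 decimal places; limit is 1.
Rounded to 1 decimal place: 5.9 m.

5.9 m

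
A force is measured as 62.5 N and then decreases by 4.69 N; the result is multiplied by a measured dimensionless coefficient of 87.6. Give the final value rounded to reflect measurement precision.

62.5 N − 4.69 N = 57.81 N; the difference is limited to 1 decimal place (3 s.f.).
Carrying full precision, 57.81 × 87.6 = 5064.156 N; 87.6 has 3 s.f., so the result keeps min(3, 3) = 3 s.f.
Rounded to 3 significant figures: 5.06 × 10³ N.

5.06 × 10³ N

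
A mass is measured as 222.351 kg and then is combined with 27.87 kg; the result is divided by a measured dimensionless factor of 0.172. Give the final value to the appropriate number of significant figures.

1.45 × 10³ kg

222.351 kg + 27.87 kg = 250.221 kg; the sum is limited to 2 decimal places (5 s.f.).
Carrying full precision, 250.221 ÷ 0.172 = 1454.77325581… kg; 0.172 has 3 s.f., so the result keeps min(5, 3) = 3 s.f.
Rounded to 3 significant figures: 1.45 × 10³ kg.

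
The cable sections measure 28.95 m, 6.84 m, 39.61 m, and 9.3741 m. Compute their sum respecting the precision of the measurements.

84.77 m

28.95 m + 6.84 m + 39.61 m + 9.3741 m = 84.7741 m.
Addition/subtraction keeps the fewest decimal places: 28.95 → 2 decimal places, 6.84 → 2 decimal places, 39.61 → 2 decimal places, 9.3741 → 4 decimal places; limit is 2.
Rounded to 2 decimal places: 84.77 m.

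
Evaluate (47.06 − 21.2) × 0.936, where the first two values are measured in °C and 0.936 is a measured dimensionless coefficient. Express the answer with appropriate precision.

24.2 °C

47.06 °C − 21.2 °C = 25.86 °C; the difference is limited to 1 decimal place (3 s.f.).
Carrying full precision, 25.86 × 0.936 = 24.20496 °C; 0.936 has 3 s.f., so the result keeps min(3, 3) = 3 s.f.
Rounded to 3 significant figures: 24.2 °C.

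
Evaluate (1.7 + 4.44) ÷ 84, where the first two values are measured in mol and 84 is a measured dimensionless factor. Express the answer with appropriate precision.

0.073 mol

1.7 mol + 4.44 mol = 6.14 mol; the sum is limited to 1 decimal place (2 s.f.).
Carrying full precision, 6.14 ÷ 84 = 0.0730952380952… mol; 84 has 2 s.f., so the result keeps min(2, 2) = 2 s.f.
Rounded to 2 significant figures: 0.073 mol.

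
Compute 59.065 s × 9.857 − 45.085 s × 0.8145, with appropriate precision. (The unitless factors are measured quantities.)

59.065 × 9.857 = 582.203705 → 582.2 s (4 s.f., last digit at the 10^-1 place).
45.085 × 0.8145 = 36.7217325 → 36.72 s (4 s.f., last digit at the 10^-2 place).
Difference: 545.4819725 s; keep the coarser place, 10^-1.
Result: 545.5 s.

545.5 s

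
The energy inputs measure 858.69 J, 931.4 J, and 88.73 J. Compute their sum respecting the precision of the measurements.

858.69 J + 931.4 J + 88.73 J = 1878.82 J.
Addition/subtraction keeps the fewest decimal places: 858.69 → 2 decimal places, 931.4 → 1 decimal place, 88.73 → 2 decimal places; limit is 1.
Rounded to 1 decimal place: 1878.8 J.

1878.8 J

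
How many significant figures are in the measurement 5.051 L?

4

5.051: zeros between nonzero digits are significant.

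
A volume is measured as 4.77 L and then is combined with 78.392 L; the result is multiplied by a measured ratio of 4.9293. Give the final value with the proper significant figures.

4.77 L + 78.392 L = 83.162 L; the sum is limited to 2 decimal places (4 s.f.).
Carrying full precision, 83.162 × 4.9293 = 409.9304466 L; 4.9293 has 5 s.f., so the result keeps min(4, 5) = 4 s.f.
Rounded to 4 significant figures: 409.9 L.

409.9 L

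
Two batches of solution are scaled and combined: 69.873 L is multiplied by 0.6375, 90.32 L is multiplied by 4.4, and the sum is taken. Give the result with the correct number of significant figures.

4.4 × 10^2 L

69.873 × 0.6375 = 44.5440375 → 44.54 L (4 s.f., last digit at the 10^-2 place).
90.32 × 4.4 = 397.408 → 4.0 × 10^2 L (2 s.f., last digit at the 10^1 place).
Sum: 441.9520375 L; keep the coarser place, 10^1.
Result: 4.4 × 10^2 L.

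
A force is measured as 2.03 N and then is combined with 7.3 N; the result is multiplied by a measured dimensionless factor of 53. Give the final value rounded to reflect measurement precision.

2.03 N + 7.3 N = 9.33 N; the sum is limited to 1 decimal place (2 s.f.).
Carrying full precision, 9.33 × 53 = 494.49 N; 53 has 2 s.f., so the result keeps min(2, 2) = 2 s.f.
Rounded to 2 significant figures: 4.9 × 10² N.

4.9 × 10² N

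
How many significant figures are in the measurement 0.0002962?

0.0002962: leading zeros are not significant.

4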